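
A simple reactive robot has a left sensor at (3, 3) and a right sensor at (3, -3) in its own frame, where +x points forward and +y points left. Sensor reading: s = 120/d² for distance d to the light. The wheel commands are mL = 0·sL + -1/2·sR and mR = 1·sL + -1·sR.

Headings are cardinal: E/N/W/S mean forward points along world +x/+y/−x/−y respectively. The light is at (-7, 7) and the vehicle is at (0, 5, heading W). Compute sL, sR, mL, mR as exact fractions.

120/41 120/17 -60/17 -2880/697

left sensor world pos  = (-3, 2); dL² = 41
right sensor world pos = (-3, 8); dR² = 17
sL = 120/41 = 120/41
sR = 120/17 = 120/17
mL = 0·sL + -1/2·sR = -60/17
mR = 1·sL + -1·sR = -2880/697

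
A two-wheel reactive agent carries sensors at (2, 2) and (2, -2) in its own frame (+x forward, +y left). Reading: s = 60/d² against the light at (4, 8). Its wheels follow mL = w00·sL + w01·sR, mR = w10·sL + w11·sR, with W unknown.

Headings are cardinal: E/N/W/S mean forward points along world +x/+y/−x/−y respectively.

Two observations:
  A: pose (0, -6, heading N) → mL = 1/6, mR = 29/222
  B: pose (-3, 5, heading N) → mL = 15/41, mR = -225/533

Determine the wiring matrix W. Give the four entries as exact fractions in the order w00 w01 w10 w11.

1/2 0 1 -1/2

obs A: pose=(0,-6,N) → sL=1/3, sR=15/37, mL=1/6, mR=29/222
obs B: pose=(-3,5,N) → sL=30/41, sR=30/13, mL=15/41, mR=-225/533
sensor matrix S = [[1/3, 15/37], [30/41, 30/13]]; det S = 9320/19721
solve [mL_A; mL_B] = S·[w00; w01] and [mR_A; mR_B] = S·[w10; w11]:
  w00 = 1/2, w01 = 0, w10 = 1, w11 = -1/2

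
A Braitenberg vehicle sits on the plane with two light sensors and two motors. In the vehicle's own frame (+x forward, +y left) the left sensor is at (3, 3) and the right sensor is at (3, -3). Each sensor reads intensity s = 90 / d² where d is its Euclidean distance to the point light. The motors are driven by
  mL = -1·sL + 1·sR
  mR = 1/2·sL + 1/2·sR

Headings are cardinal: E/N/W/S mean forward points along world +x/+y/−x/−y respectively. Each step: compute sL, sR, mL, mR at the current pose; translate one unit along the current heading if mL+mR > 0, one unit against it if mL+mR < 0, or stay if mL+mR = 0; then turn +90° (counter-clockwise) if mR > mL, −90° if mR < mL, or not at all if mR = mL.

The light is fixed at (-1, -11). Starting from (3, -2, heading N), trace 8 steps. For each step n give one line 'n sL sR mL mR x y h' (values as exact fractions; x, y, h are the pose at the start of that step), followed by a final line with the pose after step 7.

n=0: pose=(3,-2,N); sL=18/29, sR=90/193; mL=-864/5597, mR=3042/5597; mL+mR=2178/5597 → advance +1; mR−mL=3906/5597 → turn +1·90°
n=1: pose=(3,-1,W); sL=9/5, sR=9/17; mL=-108/85, mR=99/85; mL+mR=-9/85 → advance -1; mR−mL=207/85 → turn +1·90°
n=2: pose=(4,-1,S); sL=90/113, sR=90/53; mL=5400/5989, mR=7470/5989; mL+mR=12870/5989 → advance +1; mR−mL=2070/5989 → turn +1·90°
n=3: pose=(4,-2,E); sL=45/104, sR=9/10; mL=243/520, mR=693/1040; mL+mR=1179/1040 → advance +1; mR−mL=207/1040 → turn +1·90°
n=4: pose=(5,-2,N); sL=10/17, sR=2/5; mL=-16/85, mR=42/85; mL+mR=26/85 → advance +1; mR−mL=58/85 → turn +1·90°
n=5: pose=(5,-1,W); sL=45/29, sR=45/89; mL=-2700/2581, mR=2655/2581; mL+mR=-45/2581 → advance -1; mR−mL=5355/2581 → turn +1·90°
n=6: pose=(6,-1,S); sL=90/149, sR=18/13; mL=1512/1937, mR=1926/1937; mL+mR=3438/1937 → advance +1; mR−mL=414/1937 → turn +1·90°
n=7: pose=(6,-2,E); sL=45/122, sR=45/68; mL=1215/4148, mR=4275/8296; mL+mR=6705/8296 → advance +1; mR−mL=1845/8296 → turn +1·90°

0 18/29 90/193 -864/5597 3042/5597 3 -2 N
1 9/5 9/17 -108/85 99/85 3 -1 W
2 90/113 90/53 5400/5989 7470/5989 4 -1 S
3 45/104 9/10 243/520 693/1040 4 -2 E
4 10/17 2/5 -16/85 42/85 5 -2 N
5 45/29 45/89 -2700/2581 2655/2581 5 -1 W
6 90/149 18/13 1512/1937 1926/1937 6 -1 S
7 45/122 45/68 1215/4148 4275/8296 6 -2 E
final 7 -2 N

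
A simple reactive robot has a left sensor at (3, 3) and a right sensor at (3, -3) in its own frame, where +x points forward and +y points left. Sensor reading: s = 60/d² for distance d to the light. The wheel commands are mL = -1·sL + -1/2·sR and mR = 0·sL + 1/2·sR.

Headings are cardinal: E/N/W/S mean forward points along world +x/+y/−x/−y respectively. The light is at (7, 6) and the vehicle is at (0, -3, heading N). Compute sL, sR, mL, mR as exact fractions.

left sensor world pos  = (-3, 0); dL² = 136
right sensor world pos = (3, 0); dR² = 52
sL = 60/136 = 15/34
sR = 60/52 = 15/13
mL = -1·sL + -1/2·sR = -225/221
mR = 0·sL + 1/2·sR = 15/26

15/34 15/13 -225/221 15/26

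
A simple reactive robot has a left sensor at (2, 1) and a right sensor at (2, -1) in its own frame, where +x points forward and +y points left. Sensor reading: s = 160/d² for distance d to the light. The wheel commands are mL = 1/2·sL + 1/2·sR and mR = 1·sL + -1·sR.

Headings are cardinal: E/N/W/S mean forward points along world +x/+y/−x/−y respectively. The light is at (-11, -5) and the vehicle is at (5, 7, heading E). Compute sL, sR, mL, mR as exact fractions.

160/493 32/89 15008/43877 -1536/43877

left sensor world pos  = (7, 8); dL² = 493
right sensor world pos = (7, 6); dR² = 445
sL = 160/493 = 160/493
sR = 160/445 = 32/89
mL = 1/2·sL + 1/2·sR = 15008/43877
mR = 1·sL + -1·sR = -1536/43877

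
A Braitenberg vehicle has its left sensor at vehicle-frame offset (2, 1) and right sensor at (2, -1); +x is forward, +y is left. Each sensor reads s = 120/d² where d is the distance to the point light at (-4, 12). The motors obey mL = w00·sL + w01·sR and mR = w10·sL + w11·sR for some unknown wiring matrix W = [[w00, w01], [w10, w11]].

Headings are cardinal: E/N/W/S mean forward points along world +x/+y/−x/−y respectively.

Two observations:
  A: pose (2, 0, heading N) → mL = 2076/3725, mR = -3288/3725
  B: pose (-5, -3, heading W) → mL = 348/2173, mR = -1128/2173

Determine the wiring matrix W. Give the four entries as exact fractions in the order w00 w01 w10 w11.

obs A: pose=(2,0,N) → sL=24/25, sR=120/149, mL=2076/3725, mR=-3288/3725
obs B: pose=(-5,-3,W) → sL=24/53, sR=24/41, mL=348/2173, mR=-1128/2173
sensor matrix S = [[24/25, 120/149], [24/53, 24/41]]; det S = 1596672/8094425
solve [mL_A; mL_B] = S·[w00; w01] and [mR_A; mR_B] = S·[w10; w11]:
  w00 = 1, w01 = -1/2, w10 = -1/2, w11 = -1/2

1 -1/2 -1/2 -1/2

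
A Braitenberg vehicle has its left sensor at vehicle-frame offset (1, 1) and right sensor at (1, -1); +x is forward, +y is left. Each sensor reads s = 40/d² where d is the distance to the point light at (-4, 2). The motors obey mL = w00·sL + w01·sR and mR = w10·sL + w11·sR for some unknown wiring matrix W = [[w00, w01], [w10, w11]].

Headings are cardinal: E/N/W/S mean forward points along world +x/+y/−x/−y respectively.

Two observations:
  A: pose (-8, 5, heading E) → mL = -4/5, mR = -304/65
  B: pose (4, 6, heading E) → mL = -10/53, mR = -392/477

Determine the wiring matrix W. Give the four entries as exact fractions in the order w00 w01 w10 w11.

obs A: pose=(-8,5,E) → sL=8/5, sR=40/13, mL=-4/5, mR=-304/65
obs B: pose=(4,6,E) → sL=20/53, sR=4/9, mL=-10/53, mR=-392/477
sensor matrix S = [[8/5, 40/13], [20/53, 4/9]]; det S = -13952/31005
solve [mL_A; mL_B] = S·[w00; w01] and [mR_A; mR_B] = S·[w10; w11]:
  w00 = -1/2, w01 = 0, w10 = -1, w11 = -1

-1/2 0 -1 -1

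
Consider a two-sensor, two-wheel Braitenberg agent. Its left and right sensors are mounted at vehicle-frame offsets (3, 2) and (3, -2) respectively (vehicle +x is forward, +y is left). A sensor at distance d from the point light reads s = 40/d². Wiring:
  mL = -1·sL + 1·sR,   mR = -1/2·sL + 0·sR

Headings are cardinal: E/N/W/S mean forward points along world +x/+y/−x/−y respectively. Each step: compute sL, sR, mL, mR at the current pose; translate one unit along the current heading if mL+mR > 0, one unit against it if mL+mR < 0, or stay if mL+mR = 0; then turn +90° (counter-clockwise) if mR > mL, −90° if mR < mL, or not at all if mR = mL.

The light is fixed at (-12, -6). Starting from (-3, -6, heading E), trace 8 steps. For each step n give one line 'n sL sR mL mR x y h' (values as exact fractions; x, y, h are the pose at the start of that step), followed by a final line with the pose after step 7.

n=0: pose=(-3,-6,E); sL=10/37, sR=10/37; mL=0, mR=-5/37; mL+mR=-5/37 → advance -1; mR−mL=-5/37 → turn -1·90°
n=1: pose=(-4,-6,S); sL=40/109, sR=8/9; mL=512/981, mR=-20/109; mL+mR=332/981 → advance +1; mR−mL=-692/981 → turn -1·90°
n=2: pose=(-4,-7,W); sL=20/17, sR=20/13; mL=80/221, mR=-10/17; mL+mR=-50/221 → advance -1; mR−mL=-210/221 → turn -1·90°
n=3: pose=(-3,-7,N); sL=40/53, sR=8/25; mL=-576/1325, mR=-20/53; mL+mR=-1076/1325 → advance -1; mR−mL=76/1325 → turn +1·90°
n=4: pose=(-3,-8,W); sL=10/13, sR=10/9; mL=40/117, mR=-5/13; mL+mR=-5/117 → advance -1; mR−mL=-85/117 → turn -1·90°
n=5: pose=(-2,-8,N); sL=8/13, sR=8/29; mL=-128/377, mR=-4/13; mL+mR=-244/377 → advance -1; mR−mL=12/377 → turn +1·90°
n=6: pose=(-2,-9,W); sL=20/37, sR=4/5; mL=48/185, mR=-10/37; mL+mR=-2/185 → advance -1; mR−mL=-98/185 → turn -1·90°
n=7: pose=(-1,-9,N); sL=40/81, sR=40/169; mL=-3520/13689, mR=-20/81; mL+mR=-2300/4563 → advance -1; mR−mL=140/13689 → turn +1·90°

0 10/37 10/37 0 -5/37 -3 -6 E
1 40/109 8/9 512/981 -20/109 -4 -6 S
2 20/17 20/13 80/221 -10/17 -4 -7 W
3 40/53 8/25 -576/1325 -20/53 -3 -7 N
4 10/13 10/9 40/117 -5/13 -3 -8 W
5 8/13 8/29 -128/377 -4/13 -2 -8 N
6 20/37 4/5 48/185 -10/37 -2 -9 W
7 40/81 40/169 -3520/13689 -20/81 -1 -9 N
final -1 -10 W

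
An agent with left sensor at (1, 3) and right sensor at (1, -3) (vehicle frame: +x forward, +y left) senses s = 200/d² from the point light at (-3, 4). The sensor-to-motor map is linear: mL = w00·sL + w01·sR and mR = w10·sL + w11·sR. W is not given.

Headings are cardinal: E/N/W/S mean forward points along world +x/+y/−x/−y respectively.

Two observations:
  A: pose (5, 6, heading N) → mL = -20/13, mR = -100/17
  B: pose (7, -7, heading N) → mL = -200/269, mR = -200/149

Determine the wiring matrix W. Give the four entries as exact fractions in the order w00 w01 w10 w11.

obs A: pose=(5,6,N) → sL=100/17, sR=20/13, mL=-20/13, mR=-100/17
obs B: pose=(7,-7,N) → sL=200/149, sR=200/269, mL=-200/269, mR=-200/149
sensor matrix S = [[100/17, 20/13], [200/149, 200/269]]; det S = 20448000/8857901
solve [mL_A; mL_B] = S·[w00; w01] and [mR_A; mR_B] = S·[w10; w11]:
  w00 = 0, w01 = -1, w10 = -1, w11 = 0

0 -1 -1 0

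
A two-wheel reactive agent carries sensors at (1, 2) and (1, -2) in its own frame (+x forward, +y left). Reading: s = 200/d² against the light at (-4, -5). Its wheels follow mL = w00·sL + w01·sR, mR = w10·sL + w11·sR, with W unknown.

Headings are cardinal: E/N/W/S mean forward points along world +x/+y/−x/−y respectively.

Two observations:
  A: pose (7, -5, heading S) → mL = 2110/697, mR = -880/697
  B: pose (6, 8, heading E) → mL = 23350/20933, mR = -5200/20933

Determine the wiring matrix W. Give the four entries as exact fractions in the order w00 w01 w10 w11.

1/2 1 1 -1

obs A: pose=(7,-5,S) → sL=20/17, sR=100/41, mL=2110/697, mR=-880/697
obs B: pose=(6,8,E) → sL=100/173, sR=100/121, mL=23350/20933, mR=-5200/20933
sensor matrix S = [[20/17, 100/41], [100/173, 100/121]]; det S = -6384000/14590301
solve [mL_A; mL_B] = S·[w00; w01] and [mR_A; mR_B] = S·[w10; w11]:
  w00 = 1/2, w01 = 1, w10 = 1, w11 = -1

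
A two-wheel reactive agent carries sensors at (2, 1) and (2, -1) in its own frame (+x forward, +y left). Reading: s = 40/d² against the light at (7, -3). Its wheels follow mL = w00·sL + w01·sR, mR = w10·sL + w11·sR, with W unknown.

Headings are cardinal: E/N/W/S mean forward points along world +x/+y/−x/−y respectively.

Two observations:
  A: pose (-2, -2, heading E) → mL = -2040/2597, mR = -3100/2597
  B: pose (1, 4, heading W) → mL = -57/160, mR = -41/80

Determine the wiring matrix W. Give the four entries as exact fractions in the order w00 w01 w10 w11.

obs A: pose=(-2,-2,E) → sL=40/53, sR=40/49, mL=-2040/2597, mR=-3100/2597
obs B: pose=(1,4,W) → sL=2/5, sR=5/16, mL=-57/160, mR=-41/80
sensor matrix S = [[40/53, 40/49], [2/5, 5/16]]; det S = -471/5194
solve [mL_A; mL_B] = S·[w00; w01] and [mR_A; mR_B] = S·[w10; w11]:
  w00 = -1/2, w01 = -1/2, w10 = -1/2, w11 = -1

-1/2 -1/2 -1/2 -1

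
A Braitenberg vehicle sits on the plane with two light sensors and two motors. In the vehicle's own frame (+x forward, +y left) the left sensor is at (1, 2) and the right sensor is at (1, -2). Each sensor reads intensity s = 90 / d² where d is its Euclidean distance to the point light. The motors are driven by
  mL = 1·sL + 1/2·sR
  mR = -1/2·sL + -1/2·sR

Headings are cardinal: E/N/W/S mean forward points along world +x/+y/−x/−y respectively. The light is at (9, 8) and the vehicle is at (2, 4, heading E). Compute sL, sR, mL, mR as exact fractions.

9/4 5/4 23/8 -7/4

left sensor world pos  = (3, 6); dL² = 40
right sensor world pos = (3, 2); dR² = 72
sL = 90/40 = 9/4
sR = 90/72 = 5/4
mL = 1·sL + 1/2·sR = 23/8
mR = -1/2·sL + -1/2·sR = -7/4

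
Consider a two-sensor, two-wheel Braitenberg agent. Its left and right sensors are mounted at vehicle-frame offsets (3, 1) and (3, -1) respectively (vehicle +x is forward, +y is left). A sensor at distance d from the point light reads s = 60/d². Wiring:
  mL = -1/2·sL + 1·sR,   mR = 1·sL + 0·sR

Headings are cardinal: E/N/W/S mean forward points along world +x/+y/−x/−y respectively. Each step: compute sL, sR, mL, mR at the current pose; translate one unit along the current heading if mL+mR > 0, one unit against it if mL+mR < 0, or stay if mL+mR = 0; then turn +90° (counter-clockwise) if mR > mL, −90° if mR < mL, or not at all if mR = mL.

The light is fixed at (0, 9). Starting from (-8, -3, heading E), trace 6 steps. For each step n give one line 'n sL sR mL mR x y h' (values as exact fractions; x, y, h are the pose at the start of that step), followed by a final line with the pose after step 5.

n=0: pose=(-8,-3,E); sL=30/73, sR=30/97; mL=735/7081, mR=30/73; mL+mR=3645/7081 → advance +1; mR−mL=2175/7081 → turn +1·90°
n=1: pose=(-7,-3,N); sL=12/29, sR=20/39; mL=346/1131, mR=12/29; mL+mR=814/1131 → advance +1; mR−mL=122/1131 → turn +1·90°
n=2: pose=(-7,-2,W); sL=15/61, sR=3/10; mL=54/305, mR=15/61; mL+mR=129/305 → advance +1; mR−mL=21/305 → turn +1·90°
n=3: pose=(-8,-2,S); sL=12/49, sR=60/277; mL=1278/13573, mR=12/49; mL+mR=4602/13573 → advance +1; mR−mL=2046/13573 → turn +1·90°
n=4: pose=(-8,-3,E); sL=30/73, sR=30/97; mL=735/7081, mR=30/73; mL+mR=3645/7081 → advance +1; mR−mL=2175/7081 → turn +1·90°
n=5: pose=(-7,-3,N); sL=12/29, sR=20/39; mL=346/1131, mR=12/29; mL+mR=814/1131 → advance +1; mR−mL=122/1131 → turn +1·90°

0 30/73 30/97 735/7081 30/73 -8 -3 E
1 12/29 20/39 346/1131 12/29 -7 -3 N
2 15/61 3/10 54/305 15/61 -7 -2 W
3 12/49 60/277 1278/13573 12/49 -8 -2 S
4 30/73 30/97 735/7081 30/73 -8 -3 E
5 12/29 20/39 346/1131 12/29 -7 -3 N
final -7 -2 W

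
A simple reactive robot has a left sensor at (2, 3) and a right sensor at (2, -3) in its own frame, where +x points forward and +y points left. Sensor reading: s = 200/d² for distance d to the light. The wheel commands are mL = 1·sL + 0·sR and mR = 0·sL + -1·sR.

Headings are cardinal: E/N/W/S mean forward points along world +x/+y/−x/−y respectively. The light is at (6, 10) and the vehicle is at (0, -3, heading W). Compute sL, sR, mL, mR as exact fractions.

5/8 50/41 5/8 -50/41

left sensor world pos  = (-2, -6); dL² = 320
right sensor world pos = (-2, 0); dR² = 164
sL = 200/320 = 5/8
sR = 200/164 = 50/41
mL = 1·sL + 0·sR = 5/8
mR = 0·sL + -1·sR = -50/41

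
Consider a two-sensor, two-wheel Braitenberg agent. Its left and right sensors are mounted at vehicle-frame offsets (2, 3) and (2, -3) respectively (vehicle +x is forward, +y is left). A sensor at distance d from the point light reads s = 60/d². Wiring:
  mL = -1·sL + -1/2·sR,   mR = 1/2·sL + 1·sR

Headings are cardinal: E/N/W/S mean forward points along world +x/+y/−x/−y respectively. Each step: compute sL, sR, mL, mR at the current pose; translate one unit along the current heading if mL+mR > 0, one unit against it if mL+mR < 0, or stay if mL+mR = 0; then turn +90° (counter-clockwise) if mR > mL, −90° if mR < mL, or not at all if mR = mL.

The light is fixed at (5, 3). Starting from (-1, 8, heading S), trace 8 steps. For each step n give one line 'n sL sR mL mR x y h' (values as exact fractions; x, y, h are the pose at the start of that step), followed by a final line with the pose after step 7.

0 10/3 2/3 -11/3 7/3 -1 8 S
1 60/97 12/5 -882/485 1314/485 -1 9 E
2 15/32 15/17 -495/544 1215/1088 0 9 N
3 12/13 60/149 -2178/1937 1674/1937 0 10 W
4 30/13 30/37 -1305/481 945/481 1 10 S
5 12/25 60/29 -1098/725 1674/725 1 11 E
6 15/34 3/5 -63/85 279/340 2 11 N
7 60/61 60/169 -11970/10309 8730/10309 2 12 W
final 3 12 S

n=0: pose=(-1,8,S); sL=10/3, sR=2/3; mL=-11/3, mR=7/3; mL+mR=-4/3 → advance -1; mR−mL=6 → turn +1·90°
n=1: pose=(-1,9,E); sL=60/97, sR=12/5; mL=-882/485, mR=1314/485; mL+mR=432/485 → advance +1; mR−mL=2196/485 → turn +1·90°
n=2: pose=(0,9,N); sL=15/32, sR=15/17; mL=-495/544, mR=1215/1088; mL+mR=225/1088 → advance +1; mR−mL=2205/1088 → turn +1·90°
n=3: pose=(0,10,W); sL=12/13, sR=60/149; mL=-2178/1937, mR=1674/1937; mL+mR=-504/1937 → advance -1; mR−mL=3852/1937 → turn +1·90°
n=4: pose=(1,10,S); sL=30/13, sR=30/37; mL=-1305/481, mR=945/481; mL+mR=-360/481 → advance -1; mR−mL=2250/481 → turn +1·90°
n=5: pose=(1,11,E); sL=12/25, sR=60/29; mL=-1098/725, mR=1674/725; mL+mR=576/725 → advance +1; mR−mL=2772/725 → turn +1·90°
n=6: pose=(2,11,N); sL=15/34, sR=3/5; mL=-63/85, mR=279/340; mL+mR=27/340 → advance +1; mR−mL=531/340 → turn +1·90°
n=7: pose=(2,12,W); sL=60/61, sR=60/169; mL=-11970/10309, mR=8730/10309; mL+mR=-3240/10309 → advance -1; mR−mL=20700/10309 → turn +1·90°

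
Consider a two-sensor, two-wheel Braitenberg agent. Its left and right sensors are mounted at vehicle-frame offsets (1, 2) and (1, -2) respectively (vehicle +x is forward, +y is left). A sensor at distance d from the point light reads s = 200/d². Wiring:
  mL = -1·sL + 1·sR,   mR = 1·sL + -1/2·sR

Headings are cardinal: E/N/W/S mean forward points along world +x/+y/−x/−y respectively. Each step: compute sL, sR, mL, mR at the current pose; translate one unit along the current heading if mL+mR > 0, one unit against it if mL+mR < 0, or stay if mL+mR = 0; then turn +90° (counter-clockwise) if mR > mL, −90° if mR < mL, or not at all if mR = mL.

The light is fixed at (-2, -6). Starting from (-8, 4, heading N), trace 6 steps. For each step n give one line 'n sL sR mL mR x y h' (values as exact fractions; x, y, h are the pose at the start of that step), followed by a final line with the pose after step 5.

n=0: pose=(-8,4,N); sL=40/37, sR=200/137; mL=1920/5069, mR=1780/5069; mL+mR=100/137 → advance +1; mR−mL=-140/5069 → turn -1·90°
n=1: pose=(-8,5,E); sL=100/97, sR=100/53; mL=4400/5141, mR=450/5141; mL+mR=50/53 → advance +1; mR−mL=-3950/5141 → turn -1·90°
n=2: pose=(-7,5,S); sL=200/109, sR=200/149; mL=-8000/16241, mR=18900/16241; mL+mR=100/149 → advance +1; mR−mL=26900/16241 → turn +1·90°
n=3: pose=(-7,4,E); sL=5/4, sR=5/2; mL=5/4, mR=0; mL+mR=5/4 → advance +1; mR−mL=-5/4 → turn -1·90°
n=4: pose=(-6,4,S); sL=40/17, sR=200/117; mL=-1280/1989, mR=2980/1989; mL+mR=100/117 → advance +1; mR−mL=1420/663 → turn +1·90°
n=5: pose=(-6,3,E); sL=20/13, sR=100/29; mL=720/377, mR=-70/377; mL+mR=50/29 → advance +1; mR−mL=-790/377 → turn -1·90°

0 40/37 200/137 1920/5069 1780/5069 -8 4 N
1 100/97 100/53 4400/5141 450/5141 -8 5 E
2 200/109 200/149 -8000/16241 18900/16241 -7 5 S
3 5/4 5/2 5/4 0 -7 4 E
4 40/17 200/117 -1280/1989 2980/1989 -6 4 S
5 20/13 100/29 720/377 -70/377 -6 3 E
final -5 3 S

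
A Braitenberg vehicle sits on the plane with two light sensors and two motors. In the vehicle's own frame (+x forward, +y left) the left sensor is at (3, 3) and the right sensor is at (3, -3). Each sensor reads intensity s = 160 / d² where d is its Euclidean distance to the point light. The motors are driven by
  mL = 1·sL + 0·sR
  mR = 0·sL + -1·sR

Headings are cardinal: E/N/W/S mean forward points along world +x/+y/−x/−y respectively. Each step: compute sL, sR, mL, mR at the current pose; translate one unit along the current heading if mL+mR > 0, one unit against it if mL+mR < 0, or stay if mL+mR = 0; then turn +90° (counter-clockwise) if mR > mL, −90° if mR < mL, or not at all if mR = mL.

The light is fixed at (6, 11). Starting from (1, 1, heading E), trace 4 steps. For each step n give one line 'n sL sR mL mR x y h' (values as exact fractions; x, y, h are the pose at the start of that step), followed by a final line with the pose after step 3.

n=0: pose=(1,1,E); sL=160/53, sR=160/173; mL=160/53, mR=-160/173; mL+mR=19200/9169 → advance +1; mR−mL=-36160/9169 → turn -1·90°
n=1: pose=(2,1,S); sL=16/17, sR=80/109; mL=16/17, mR=-80/109; mL+mR=384/1853 → advance +1; mR−mL=-3104/1853 → turn -1·90°
n=2: pose=(2,0,W); sL=32/49, sR=160/113; mL=32/49, mR=-160/113; mL+mR=-4224/5537 → advance -1; mR−mL=-11456/5537 → turn -1·90°
n=3: pose=(3,0,N); sL=8/5, sR=5/2; mL=8/5, mR=-5/2; mL+mR=-9/10 → advance -1; mR−mL=-41/10 → turn -1·90°

0 160/53 160/173 160/53 -160/173 1 1 E
1 16/17 80/109 16/17 -80/109 2 1 S
2 32/49 160/113 32/49 -160/113 2 0 W
3 8/5 5/2 8/5 -5/2 3 0 N
final 3 -1 E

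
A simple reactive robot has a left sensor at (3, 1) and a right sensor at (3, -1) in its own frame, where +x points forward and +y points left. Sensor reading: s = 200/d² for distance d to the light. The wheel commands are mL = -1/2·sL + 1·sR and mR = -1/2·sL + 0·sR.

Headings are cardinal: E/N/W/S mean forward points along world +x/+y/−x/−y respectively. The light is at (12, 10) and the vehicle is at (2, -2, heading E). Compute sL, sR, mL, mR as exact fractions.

left sensor world pos  = (5, -1); dL² = 170
right sensor world pos = (5, -3); dR² = 218
sL = 200/170 = 20/17
sR = 200/218 = 100/109
mL = -1/2·sL + 1·sR = 610/1853
mR = -1/2·sL + 0·sR = -10/17

20/17 100/109 610/1853 -10/17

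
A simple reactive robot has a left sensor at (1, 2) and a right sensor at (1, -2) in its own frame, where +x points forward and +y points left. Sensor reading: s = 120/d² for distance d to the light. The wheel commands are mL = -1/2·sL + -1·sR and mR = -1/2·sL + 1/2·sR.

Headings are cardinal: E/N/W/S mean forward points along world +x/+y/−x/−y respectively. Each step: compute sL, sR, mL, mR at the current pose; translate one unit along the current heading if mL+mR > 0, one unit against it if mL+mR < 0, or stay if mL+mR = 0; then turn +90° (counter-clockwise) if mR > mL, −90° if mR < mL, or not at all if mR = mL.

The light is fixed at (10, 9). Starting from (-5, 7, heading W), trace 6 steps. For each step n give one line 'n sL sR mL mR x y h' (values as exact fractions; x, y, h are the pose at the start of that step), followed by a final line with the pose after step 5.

0 15/34 15/32 -375/544 15/1088 -5 7 W
1 40/51 24/53 -2284/2703 -448/2703 -4 7 S
2 12/17 60/89 -1554/1513 -24/1513 -4 8 E
3 120/289 120/169 -44820/48841 7200/48841 -5 8 N
4 15/34 15/32 -375/544 15/1088 -5 7 W
5 40/51 24/53 -2284/2703 -448/2703 -4 7 S
final -4 8 E

n=0: pose=(-5,7,W); sL=15/34, sR=15/32; mL=-375/544, mR=15/1088; mL+mR=-735/1088 → advance -1; mR−mL=45/64 → turn +1·90°
n=1: pose=(-4,7,S); sL=40/51, sR=24/53; mL=-2284/2703, mR=-448/2703; mL+mR=-2732/2703 → advance -1; mR−mL=36/53 → turn +1·90°
n=2: pose=(-4,8,E); sL=12/17, sR=60/89; mL=-1554/1513, mR=-24/1513; mL+mR=-1578/1513 → advance -1; mR−mL=90/89 → turn +1·90°
n=3: pose=(-5,8,N); sL=120/289, sR=120/169; mL=-44820/48841, mR=7200/48841; mL+mR=-37620/48841 → advance -1; mR−mL=180/169 → turn +1·90°
n=4: pose=(-5,7,W); sL=15/34, sR=15/32; mL=-375/544, mR=15/1088; mL+mR=-735/1088 → advance -1; mR−mL=45/64 → turn +1·90°
n=5: pose=(-4,7,S); sL=40/51, sR=24/53; mL=-2284/2703, mR=-448/2703; mL+mR=-2732/2703 → advance -1; mR−mL=36/53 → turn +1·90°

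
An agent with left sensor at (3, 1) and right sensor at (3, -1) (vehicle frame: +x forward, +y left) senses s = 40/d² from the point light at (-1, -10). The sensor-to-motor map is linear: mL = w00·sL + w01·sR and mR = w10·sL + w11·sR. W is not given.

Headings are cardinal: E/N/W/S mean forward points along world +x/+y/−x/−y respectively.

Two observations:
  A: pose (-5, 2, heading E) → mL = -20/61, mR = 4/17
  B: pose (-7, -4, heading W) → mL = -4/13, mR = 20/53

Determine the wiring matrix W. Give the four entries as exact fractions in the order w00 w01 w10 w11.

obs A: pose=(-5,2,E) → sL=4/17, sR=20/61, mL=-20/61, mR=4/17
obs B: pose=(-7,-4,W) → sL=20/53, sR=4/13, mL=-4/13, mR=20/53
sensor matrix S = [[4/17, 20/61], [20/53, 4/13]]; det S = -36672/714493
solve [mL_A; mL_B] = S·[w00; w01] and [mR_A; mR_B] = S·[w10; w11]:
  w00 = 0, w01 = -1, w10 = 1, w11 = 0

0 -1 1 0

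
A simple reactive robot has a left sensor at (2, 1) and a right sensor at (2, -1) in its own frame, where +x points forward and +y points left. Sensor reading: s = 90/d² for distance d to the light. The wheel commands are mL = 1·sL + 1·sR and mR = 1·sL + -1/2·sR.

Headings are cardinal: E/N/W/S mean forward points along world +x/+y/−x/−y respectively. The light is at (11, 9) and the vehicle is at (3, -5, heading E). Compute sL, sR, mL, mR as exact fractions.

left sensor world pos  = (5, -4); dL² = 205
right sensor world pos = (5, -6); dR² = 261
sL = 90/205 = 18/41
sR = 90/261 = 10/29
mL = 1·sL + 1·sR = 932/1189
mR = 1·sL + -1/2·sR = 317/1189

18/41 10/29 932/1189 317/1189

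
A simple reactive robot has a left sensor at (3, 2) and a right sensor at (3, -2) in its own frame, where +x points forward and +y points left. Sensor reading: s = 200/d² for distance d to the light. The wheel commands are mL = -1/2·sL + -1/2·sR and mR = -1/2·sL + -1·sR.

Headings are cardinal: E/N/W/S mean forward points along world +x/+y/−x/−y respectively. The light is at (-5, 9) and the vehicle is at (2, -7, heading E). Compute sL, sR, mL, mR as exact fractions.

25/37 25/53 -1125/1961 -3175/3922

left sensor world pos  = (5, -5); dL² = 296
right sensor world pos = (5, -9); dR² = 424
sL = 200/296 = 25/37
sR = 200/424 = 25/53
mL = -1/2·sL + -1/2·sR = -1125/1961
mR = -1/2·sL + -1·sR = -3175/3922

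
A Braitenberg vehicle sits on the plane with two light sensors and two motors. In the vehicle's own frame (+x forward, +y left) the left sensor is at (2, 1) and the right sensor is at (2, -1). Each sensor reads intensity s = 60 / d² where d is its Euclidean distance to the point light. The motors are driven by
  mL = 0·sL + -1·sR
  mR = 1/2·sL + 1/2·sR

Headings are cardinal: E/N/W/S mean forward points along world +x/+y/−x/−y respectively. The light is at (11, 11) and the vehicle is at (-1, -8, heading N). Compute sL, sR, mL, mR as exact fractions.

left sensor world pos  = (-2, -6); dL² = 458
right sensor world pos = (0, -6); dR² = 410
sL = 60/458 = 30/229
sR = 60/410 = 6/41
mL = 0·sL + -1·sR = -6/41
mR = 1/2·sL + 1/2·sR = 1302/9389

30/229 6/41 -6/41 1302/9389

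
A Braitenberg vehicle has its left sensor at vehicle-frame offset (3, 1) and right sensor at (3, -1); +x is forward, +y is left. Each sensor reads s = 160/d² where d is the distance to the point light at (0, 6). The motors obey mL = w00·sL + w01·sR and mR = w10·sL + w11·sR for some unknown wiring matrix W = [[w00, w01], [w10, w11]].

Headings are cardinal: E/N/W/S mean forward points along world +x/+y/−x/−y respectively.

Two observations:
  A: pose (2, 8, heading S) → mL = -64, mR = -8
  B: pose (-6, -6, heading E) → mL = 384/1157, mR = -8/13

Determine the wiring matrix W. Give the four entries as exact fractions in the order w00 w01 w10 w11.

obs A: pose=(2,8,S) → sL=16, sR=80, mL=-64, mR=-8
obs B: pose=(-6,-6,E) → sL=16/13, sR=80/89, mL=384/1157, mR=-8/13
sensor matrix S = [[16, 80], [16/13, 80/89]]; det S = -97280/1157
solve [mL_A; mL_B] = S·[w00; w01] and [mR_A; mR_B] = S·[w10; w11]:
  w00 = 1, w01 = -1, w10 = -1/2, w11 = 0

1 -1 -1/2 0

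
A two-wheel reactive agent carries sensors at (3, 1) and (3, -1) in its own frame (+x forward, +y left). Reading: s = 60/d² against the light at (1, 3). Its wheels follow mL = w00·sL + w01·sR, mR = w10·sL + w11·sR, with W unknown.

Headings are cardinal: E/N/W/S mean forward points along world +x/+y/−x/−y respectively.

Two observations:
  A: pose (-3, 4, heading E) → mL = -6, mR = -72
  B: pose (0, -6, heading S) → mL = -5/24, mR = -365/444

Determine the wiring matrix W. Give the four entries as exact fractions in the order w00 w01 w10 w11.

obs A: pose=(-3,4,E) → sL=12, sR=60, mL=-6, mR=-72
obs B: pose=(0,-6,S) → sL=5/12, sR=15/37, mL=-5/24, mR=-365/444
sensor matrix S = [[12, 60], [5/12, 15/37]]; det S = -745/37
solve [mL_A; mL_B] = S·[w00; w01] and [mR_A; mR_B] = S·[w10; w11]:
  w00 = -1/2, w01 = 0, w10 = -1, w11 = -1

-1/2 0 -1 -1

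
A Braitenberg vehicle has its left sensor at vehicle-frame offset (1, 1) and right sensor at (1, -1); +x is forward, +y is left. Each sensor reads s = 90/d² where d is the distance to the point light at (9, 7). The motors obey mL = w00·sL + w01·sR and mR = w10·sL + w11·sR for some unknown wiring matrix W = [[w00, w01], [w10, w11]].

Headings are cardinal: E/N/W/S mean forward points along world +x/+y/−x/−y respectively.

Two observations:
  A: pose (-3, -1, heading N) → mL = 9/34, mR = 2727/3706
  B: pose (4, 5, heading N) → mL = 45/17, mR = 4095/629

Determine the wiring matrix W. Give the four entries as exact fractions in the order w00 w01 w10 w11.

obs A: pose=(-3,-1,N) → sL=45/109, sR=9/17, mL=9/34, mR=2727/3706
obs B: pose=(4,5,N) → sL=90/37, sR=90/17, mL=45/17, mR=4095/629
sensor matrix S = [[45/109, 9/17], [90/37, 90/17]]; det S = 61560/68561
solve [mL_A; mL_B] = S·[w00; w01] and [mR_A; mR_B] = S·[w10; w11]:
  w00 = 0, w01 = 1/2, w10 = 1/2, w11 = 1

0 1/2 1/2 1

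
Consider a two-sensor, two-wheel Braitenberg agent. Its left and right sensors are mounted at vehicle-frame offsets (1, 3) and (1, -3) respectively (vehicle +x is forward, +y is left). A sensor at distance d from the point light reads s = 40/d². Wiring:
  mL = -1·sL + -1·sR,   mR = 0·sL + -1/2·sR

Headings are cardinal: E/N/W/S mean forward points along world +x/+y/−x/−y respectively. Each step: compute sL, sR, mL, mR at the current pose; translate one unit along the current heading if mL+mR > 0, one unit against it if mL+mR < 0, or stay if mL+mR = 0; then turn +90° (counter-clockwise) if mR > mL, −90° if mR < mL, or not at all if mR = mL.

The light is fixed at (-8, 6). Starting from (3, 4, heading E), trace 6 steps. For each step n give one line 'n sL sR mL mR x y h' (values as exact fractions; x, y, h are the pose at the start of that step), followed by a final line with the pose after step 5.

0 8/29 40/169 -2512/4901 -20/169 3 4 E
1 4/5 4/17 -88/85 -2/17 2 4 N
2 40/117 40/81 -880/1053 -20/81 2 3 W
3 10/53 1/2 -73/106 -1/4 3 3 S
4 8/29 40/169 -2512/4901 -20/169 3 4 E
5 4/5 4/17 -88/85 -2/17 2 4 N
final 2 3 W

n=0: pose=(3,4,E); sL=8/29, sR=40/169; mL=-2512/4901, mR=-20/169; mL+mR=-3092/4901 → advance -1; mR−mL=1932/4901 → turn +1·90°
n=1: pose=(2,4,N); sL=4/5, sR=4/17; mL=-88/85, mR=-2/17; mL+mR=-98/85 → advance -1; mR−mL=78/85 → turn +1·90°
n=2: pose=(2,3,W); sL=40/117, sR=40/81; mL=-880/1053, mR=-20/81; mL+mR=-380/351 → advance -1; mR−mL=620/1053 → turn +1·90°
n=3: pose=(3,3,S); sL=10/53, sR=1/2; mL=-73/106, mR=-1/4; mL+mR=-199/212 → advance -1; mR−mL=93/212 → turn +1·90°
n=4: pose=(3,4,E); sL=8/29, sR=40/169; mL=-2512/4901, mR=-20/169; mL+mR=-3092/4901 → advance -1; mR−mL=1932/4901 → turn +1·90°
n=5: pose=(2,4,N); sL=4/5, sR=4/17; mL=-88/85, mR=-2/17; mL+mR=-98/85 → advance -1; mR−mL=78/85 → turn +1·90°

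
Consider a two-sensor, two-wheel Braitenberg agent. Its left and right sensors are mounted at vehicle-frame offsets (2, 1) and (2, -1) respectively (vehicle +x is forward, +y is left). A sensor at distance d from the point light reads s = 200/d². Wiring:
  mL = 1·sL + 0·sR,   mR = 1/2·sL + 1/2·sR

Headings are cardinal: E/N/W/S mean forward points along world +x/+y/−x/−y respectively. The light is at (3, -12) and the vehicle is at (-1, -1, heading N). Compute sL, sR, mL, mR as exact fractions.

left sensor world pos  = (-2, 1); dL² = 194
right sensor world pos = (0, 1); dR² = 178
sL = 200/194 = 100/97
sR = 200/178 = 100/89
mL = 1·sL + 0·sR = 100/97
mR = 1/2·sL + 1/2·sR = 9300/8633

100/97 100/89 100/97 9300/8633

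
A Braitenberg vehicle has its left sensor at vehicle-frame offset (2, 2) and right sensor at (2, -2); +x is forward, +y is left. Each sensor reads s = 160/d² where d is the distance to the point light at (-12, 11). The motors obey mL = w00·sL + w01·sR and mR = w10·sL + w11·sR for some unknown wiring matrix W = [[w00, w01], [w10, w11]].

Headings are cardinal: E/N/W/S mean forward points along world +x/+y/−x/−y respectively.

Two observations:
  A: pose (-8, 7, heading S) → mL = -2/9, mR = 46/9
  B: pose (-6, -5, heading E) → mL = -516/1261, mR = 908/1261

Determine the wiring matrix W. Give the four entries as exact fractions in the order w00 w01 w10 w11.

obs A: pose=(-8,7,S) → sL=20/9, sR=4, mL=-2/9, mR=46/9
obs B: pose=(-6,-5,E) → sL=8/13, sR=40/97, mL=-516/1261, mR=908/1261
sensor matrix S = [[20/9, 4], [8/13, 40/97]]; det S = -17536/11349
solve [mL_A; mL_B] = S·[w00; w01] and [mR_A; mR_B] = S·[w10; w11]:
  w00 = -1, w01 = 1/2, w10 = 1/2, w11 = 1

-1 1/2 1/2 1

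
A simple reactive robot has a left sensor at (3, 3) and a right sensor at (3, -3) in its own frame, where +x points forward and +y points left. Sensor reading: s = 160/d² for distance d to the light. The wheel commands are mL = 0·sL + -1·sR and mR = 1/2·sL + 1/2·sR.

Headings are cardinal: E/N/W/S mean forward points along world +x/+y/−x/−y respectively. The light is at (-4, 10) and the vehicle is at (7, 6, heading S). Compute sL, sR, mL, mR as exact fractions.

left sensor world pos  = (10, 3); dL² = 245
right sensor world pos = (4, 3); dR² = 113
sL = 160/245 = 32/49
sR = 160/113 = 160/113
mL = 0·sL + -1·sR = -160/113
mR = 1/2·sL + 1/2·sR = 5728/5537

32/49 160/113 -160/113 5728/5537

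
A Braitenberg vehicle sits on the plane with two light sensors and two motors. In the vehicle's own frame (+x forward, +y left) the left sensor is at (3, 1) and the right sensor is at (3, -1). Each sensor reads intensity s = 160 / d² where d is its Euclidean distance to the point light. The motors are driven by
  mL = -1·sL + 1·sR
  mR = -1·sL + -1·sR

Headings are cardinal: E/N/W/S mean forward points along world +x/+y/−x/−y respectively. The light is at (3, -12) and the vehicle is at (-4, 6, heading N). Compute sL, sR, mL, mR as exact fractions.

left sensor world pos  = (-5, 9); dL² = 505
right sensor world pos = (-3, 9); dR² = 477
sL = 160/505 = 32/101
sR = 160/477 = 160/477
mL = -1·sL + 1·sR = 896/48177
mR = -1·sL + -1·sR = -31424/48177

32/101 160/477 896/48177 -31424/48177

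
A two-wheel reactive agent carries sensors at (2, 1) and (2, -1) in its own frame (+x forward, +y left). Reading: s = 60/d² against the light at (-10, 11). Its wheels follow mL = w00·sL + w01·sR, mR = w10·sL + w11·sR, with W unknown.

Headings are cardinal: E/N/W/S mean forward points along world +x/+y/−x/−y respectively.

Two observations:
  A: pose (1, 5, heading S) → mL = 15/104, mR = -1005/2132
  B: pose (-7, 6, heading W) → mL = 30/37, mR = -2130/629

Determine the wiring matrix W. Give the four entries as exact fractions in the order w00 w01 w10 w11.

1/2 0 -1 -1/2

obs A: pose=(1,5,S) → sL=15/52, sR=15/41, mL=15/104, mR=-1005/2132
obs B: pose=(-7,6,W) → sL=60/37, sR=60/17, mL=30/37, mR=-2130/629
sensor matrix S = [[15/52, 15/41], [60/37, 60/17]]; det S = 142425/335257
solve [mL_A; mL_B] = S·[w00; w01] and [mR_A; mR_B] = S·[w10; w11]:
  w00 = 1/2, w01 = 0, w10 = -1, w11 = -1/2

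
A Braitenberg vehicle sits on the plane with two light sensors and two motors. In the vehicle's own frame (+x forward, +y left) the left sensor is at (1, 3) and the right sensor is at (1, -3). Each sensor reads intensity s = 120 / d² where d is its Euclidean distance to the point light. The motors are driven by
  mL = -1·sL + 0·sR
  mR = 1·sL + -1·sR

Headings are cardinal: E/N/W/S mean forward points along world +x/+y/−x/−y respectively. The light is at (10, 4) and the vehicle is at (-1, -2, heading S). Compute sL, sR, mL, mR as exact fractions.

left sensor world pos  = (2, -3); dL² = 113
right sensor world pos = (-4, -3); dR² = 245
sL = 120/113 = 120/113
sR = 120/245 = 24/49
mL = -1·sL + 0·sR = -120/113
mR = 1·sL + -1·sR = 3168/5537

120/113 24/49 -120/113 3168/5537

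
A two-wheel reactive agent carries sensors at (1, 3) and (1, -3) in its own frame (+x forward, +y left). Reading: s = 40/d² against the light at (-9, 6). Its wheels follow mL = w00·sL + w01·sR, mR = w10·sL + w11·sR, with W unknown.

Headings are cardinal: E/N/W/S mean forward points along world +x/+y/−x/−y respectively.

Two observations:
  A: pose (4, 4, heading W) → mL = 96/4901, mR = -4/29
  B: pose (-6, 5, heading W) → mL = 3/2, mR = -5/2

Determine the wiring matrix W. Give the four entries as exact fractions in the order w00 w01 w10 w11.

obs A: pose=(4,4,W) → sL=40/169, sR=8/29, mL=96/4901, mR=-4/29
obs B: pose=(-6,5,W) → sL=2, sR=5, mL=3/2, mR=-5/2
sensor matrix S = [[40/169, 8/29], [2, 5]]; det S = 3096/4901
solve [mL_A; mL_B] = S·[w00; w01] and [mR_A; mR_B] = S·[w10; w11]:
  w00 = -1/2, w01 = 1/2, w10 = 0, w11 = -1/2

-1/2 1/2 0 -1/2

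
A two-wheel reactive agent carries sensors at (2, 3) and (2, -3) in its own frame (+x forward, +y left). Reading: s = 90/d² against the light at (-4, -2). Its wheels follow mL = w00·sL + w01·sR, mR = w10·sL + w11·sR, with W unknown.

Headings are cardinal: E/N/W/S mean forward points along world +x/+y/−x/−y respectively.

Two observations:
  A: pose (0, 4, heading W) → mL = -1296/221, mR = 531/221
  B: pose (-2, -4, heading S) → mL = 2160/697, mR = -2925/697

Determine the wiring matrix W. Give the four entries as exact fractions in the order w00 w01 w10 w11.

obs A: pose=(0,4,W) → sL=90/13, sR=18/17, mL=-1296/221, mR=531/221
obs B: pose=(-2,-4,S) → sL=90/41, sR=90/17, mL=2160/697, mR=-2925/697
sensor matrix S = [[90/13, 18/17], [90/41, 90/17]]; det S = 311040/9061
solve [mL_A; mL_B] = S·[w00; w01] and [mR_A; mR_B] = S·[w10; w11]:
  w00 = -1, w01 = 1, w10 = 1/2, w11 = -1

-1 1 1/2 -1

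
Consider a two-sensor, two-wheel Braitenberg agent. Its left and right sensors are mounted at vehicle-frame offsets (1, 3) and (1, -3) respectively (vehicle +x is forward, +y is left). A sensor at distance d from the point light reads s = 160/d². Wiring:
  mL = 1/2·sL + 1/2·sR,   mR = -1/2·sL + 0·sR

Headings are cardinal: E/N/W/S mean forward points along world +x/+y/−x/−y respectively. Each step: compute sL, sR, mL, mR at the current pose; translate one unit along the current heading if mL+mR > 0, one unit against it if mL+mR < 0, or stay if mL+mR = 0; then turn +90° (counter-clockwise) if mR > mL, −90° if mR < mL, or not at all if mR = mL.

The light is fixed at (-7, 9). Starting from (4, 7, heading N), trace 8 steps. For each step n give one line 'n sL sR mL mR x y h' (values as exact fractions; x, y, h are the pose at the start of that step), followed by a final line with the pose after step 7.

n=0: pose=(4,7,N); sL=32/13, sR=160/197; mL=4192/2561, mR=-16/13; mL+mR=80/197 → advance +1; mR−mL=-7344/2561 → turn -1·90°
n=1: pose=(4,8,E); sL=40/37, sR=1; mL=77/74, mR=-20/37; mL+mR=1/2 → advance +1; mR−mL=-117/74 → turn -1·90°
n=2: pose=(5,8,S); sL=160/229, sR=32/17; mL=5024/3893, mR=-80/229; mL+mR=16/17 → advance +1; mR−mL=-6384/3893 → turn -1·90°
n=3: pose=(5,7,W); sL=80/73, sR=80/61; mL=5360/4453, mR=-40/73; mL+mR=40/61 → advance +1; mR−mL=-7800/4453 → turn -1·90°
n=4: pose=(4,7,N); sL=32/13, sR=160/197; mL=4192/2561, mR=-16/13; mL+mR=80/197 → advance +1; mR−mL=-7344/2561 → turn -1·90°
n=5: pose=(4,8,E); sL=40/37, sR=1; mL=77/74, mR=-20/37; mL+mR=1/2 → advance +1; mR−mL=-117/74 → turn -1·90°
n=6: pose=(5,8,S); sL=160/229, sR=32/17; mL=5024/3893, mR=-80/229; mL+mR=16/17 → advance +1; mR−mL=-6384/3893 → turn -1·90°
n=7: pose=(5,7,W); sL=80/73, sR=80/61; mL=5360/4453, mR=-40/73; mL+mR=40/61 → advance +1; mR−mL=-7800/4453 → turn -1·90°

0 32/13 160/197 4192/2561 -16/13 4 7 N
1 40/37 1 77/74 -20/37 4 8 E
2 160/229 32/17 5024/3893 -80/229 5 8 S
3 80/73 80/61 5360/4453 -40/73 5 7 W
4 32/13 160/197 4192/2561 -16/13 4 7 N
5 40/37 1 77/74 -20/37 4 8 E
6 160/229 32/17 5024/3893 -80/229 5 8 S
7 80/73 80/61 5360/4453 -40/73 5 7 W
final 4 7 N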